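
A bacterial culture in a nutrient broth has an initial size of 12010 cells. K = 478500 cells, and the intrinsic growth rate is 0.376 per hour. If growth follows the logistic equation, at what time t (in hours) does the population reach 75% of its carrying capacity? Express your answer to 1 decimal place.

12.7 hours

A = (K − N₀)/N₀ = (478500 − 12010)/12010 = 38.842.
Solve 478500/(1 + 38.842·e^(−0.376t)) = 358875: 1 + 38.842·e^(−0.376t) = 1.3333, so e^(−0.376t) = 0.00858182.
−0.376·t = ln(0.00858182) = -4.7581, so t = 4.7581/0.376 = 12.655.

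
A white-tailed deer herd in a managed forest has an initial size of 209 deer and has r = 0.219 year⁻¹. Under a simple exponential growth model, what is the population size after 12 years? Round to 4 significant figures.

N(t) = N₀·e^(rt) = 209 × e^(0.219×12) = 209 × e^2.628.
e^2.628 ≈ 13.846, so N ≈ 209 × 13.846 = 2893.82.

2894 deer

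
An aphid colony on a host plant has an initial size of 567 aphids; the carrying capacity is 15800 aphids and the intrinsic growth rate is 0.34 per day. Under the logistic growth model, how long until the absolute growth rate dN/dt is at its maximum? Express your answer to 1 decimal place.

Logistic growth is fastest at N = K/2 = 7900.
A = (K − N₀)/N₀ = 26.866. Set K/(1 + A·e^(−rt)) = K/2 → A·e^(−rt) = 1.
e^(−0.34t) = 1/26.866 = 0.0372218, so t = ln(26.866)/0.34 = 3.2909/0.34 = 9.679.

9.7 days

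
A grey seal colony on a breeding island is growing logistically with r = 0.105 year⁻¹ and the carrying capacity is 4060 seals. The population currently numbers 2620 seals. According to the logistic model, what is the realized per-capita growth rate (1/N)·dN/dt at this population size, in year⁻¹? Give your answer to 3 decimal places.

0.037 per year

(1/N)·dN/dt = r(1 − N/K) = 0.105 × (1 − 2620/4060).
= 0.105 × 0.35468 = 0.037241.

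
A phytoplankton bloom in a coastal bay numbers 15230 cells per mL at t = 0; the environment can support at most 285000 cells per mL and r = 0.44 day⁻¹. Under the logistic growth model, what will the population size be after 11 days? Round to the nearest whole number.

A = (K − N₀)/N₀ = (285000 − 15230)/15230 = 17.713.
N(t) = K/(1 + A·e^(−rt)) = 285000/(1 + 17.713×e^(−0.44×11)).
e^(−4.84) = 0.0079071; denominator = 1 + 17.713×0.0079071 = 1.1401.
N = 285000/1.1401 = 249987.

249987 cells per mL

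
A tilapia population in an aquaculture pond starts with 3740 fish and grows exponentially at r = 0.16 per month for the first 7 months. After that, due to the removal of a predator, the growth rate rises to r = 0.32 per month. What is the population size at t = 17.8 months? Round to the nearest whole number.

Phase 1: N(7) = 3740·e^(0.16×7) = 3740·e^1.12 = 11462.6.
Phase 2 runs for 17.8 − 7 = 10.8 months at r = 0.32.
N(17.8) = 11462.6·e^(0.32×10.8) = 11462.6·e^3.456 = 363248.

363248 fish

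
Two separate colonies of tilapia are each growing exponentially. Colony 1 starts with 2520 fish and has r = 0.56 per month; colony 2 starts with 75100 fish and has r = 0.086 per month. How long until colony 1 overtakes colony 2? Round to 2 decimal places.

7.16 months

Set 2520·e^(0.56t) = 75100·e^(0.086t).
e^((0.56 − 0.086)t) = 75100/2520 → e^(0.474·t) = 29.802.
0.474·t = ln(29.802) = 3.3946, so t = 3.3946/0.474 = 7.1615.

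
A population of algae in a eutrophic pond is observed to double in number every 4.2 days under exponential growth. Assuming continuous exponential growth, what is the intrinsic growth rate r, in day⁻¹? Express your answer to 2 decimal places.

r = ln(2)/t_d = 0.6931/4.2 = 0.16504.

0.17 per day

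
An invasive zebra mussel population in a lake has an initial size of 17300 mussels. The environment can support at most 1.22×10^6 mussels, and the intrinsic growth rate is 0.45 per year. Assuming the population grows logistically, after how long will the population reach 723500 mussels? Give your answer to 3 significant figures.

A = (K − N₀)/N₀ = (1.22×10^6 − 17300)/17300 = 69.52.
Solve 1.22×10^6/(1 + 69.52·e^(−0.45t)) = 723500: 1 + 69.52·e^(−0.45t) = 1.6862, so e^(−0.45t) = 0.00987119.
−0.45·t = ln(0.00987119) = -4.6181, so t = 4.6181/0.45 = 10.263.

10.3 years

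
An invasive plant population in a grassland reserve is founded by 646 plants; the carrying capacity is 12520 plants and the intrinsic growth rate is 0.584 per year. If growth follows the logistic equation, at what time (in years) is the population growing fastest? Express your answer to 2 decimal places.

Logistic growth is fastest at N = K/2 = 6260.
A = (K − N₀)/N₀ = 18.381. Set K/(1 + A·e^(−rt)) = K/2 → A·e^(−rt) = 1.
e^(−0.584t) = 1/18.381 = 0.0544046, so t = ln(18.381)/0.584 = 2.9113/0.584 = 4.9851.

4.99 years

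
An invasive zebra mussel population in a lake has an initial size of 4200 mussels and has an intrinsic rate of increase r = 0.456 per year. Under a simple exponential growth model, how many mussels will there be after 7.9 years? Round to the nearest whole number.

N(t) = N₀·e^(rt) = 4200 × e^(0.456×7.9) = 4200 × e^3.602.
e^3.602 ≈ 36.686, so N ≈ 4200 × 36.686 = 154082.

154082 mussels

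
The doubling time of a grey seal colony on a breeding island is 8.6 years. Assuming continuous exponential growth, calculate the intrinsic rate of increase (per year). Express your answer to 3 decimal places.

r = ln(2)/t_d = 0.6931/8.6 = 0.080599.

0.081 per year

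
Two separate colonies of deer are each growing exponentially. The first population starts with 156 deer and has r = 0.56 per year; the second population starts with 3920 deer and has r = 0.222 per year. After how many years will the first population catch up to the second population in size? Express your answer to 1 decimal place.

9.5 years

Set 156·e^(0.56t) = 3920·e^(0.222t).
e^((0.56 − 0.222)t) = 3920/156 → e^(0.338·t) = 25.128.
0.338·t = ln(25.128) = 3.224, so t = 3.224/0.338 = 9.5384.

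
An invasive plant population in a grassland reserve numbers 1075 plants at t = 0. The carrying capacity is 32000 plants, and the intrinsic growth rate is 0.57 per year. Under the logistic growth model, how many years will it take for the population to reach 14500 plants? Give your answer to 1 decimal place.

5.6 years

A = (K − N₀)/N₀ = (32000 − 1075)/1075 = 28.767.
Solve 32000/(1 + 28.767·e^(−0.57t)) = 14500: 1 + 28.767·e^(−0.57t) = 2.2069, so e^(−0.57t) = 0.0419536.
−0.57·t = ln(0.0419536) = -3.1712, so t = 3.1712/0.57 = 5.5635.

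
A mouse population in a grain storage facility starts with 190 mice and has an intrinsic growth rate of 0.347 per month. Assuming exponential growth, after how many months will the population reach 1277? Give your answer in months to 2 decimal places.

Set N₀·e^(rt) = 1277: e^(0.347·t) = 1277/190 = 6.7211.
0.347·t = ln(6.7211) = 1.9052, so t = 1.9052/0.347 = 5.4906.

5.49 months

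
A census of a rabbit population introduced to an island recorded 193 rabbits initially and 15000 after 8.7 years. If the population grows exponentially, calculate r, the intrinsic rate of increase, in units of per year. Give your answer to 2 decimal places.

From N(t) = N₀·e^(rt): e^(r·8.7) = 15000/193 = 77.72.
r·8.7 = ln(77.72) = 4.3531, so r = 4.3531/8.7 = 0.50036.

0.50 per year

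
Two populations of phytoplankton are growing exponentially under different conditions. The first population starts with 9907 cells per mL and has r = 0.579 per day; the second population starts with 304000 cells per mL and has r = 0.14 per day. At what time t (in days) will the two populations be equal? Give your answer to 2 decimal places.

Set 9907·e^(0.579t) = 304000·e^(0.14t).
e^((0.579 − 0.14)t) = 304000/9907 → e^(0.439·t) = 30.685.
0.439·t = ln(30.685) = 3.4238, so t = 3.4238/0.439 = 7.7991.

7.80 days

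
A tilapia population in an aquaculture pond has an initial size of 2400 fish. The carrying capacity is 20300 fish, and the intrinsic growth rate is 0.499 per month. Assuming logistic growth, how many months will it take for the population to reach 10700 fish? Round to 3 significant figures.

A = (K − N₀)/N₀ = (20300 − 2400)/2400 = 7.4583.
Solve 20300/(1 + 7.4583·e^(−0.499t)) = 10700: 1 + 7.4583·e^(−0.499t) = 1.8972, so e^(−0.499t) = 0.120294.
−0.499·t = ln(0.120294) = -2.1178, so t = 2.1178/0.499 = 4.2441.

4.24 months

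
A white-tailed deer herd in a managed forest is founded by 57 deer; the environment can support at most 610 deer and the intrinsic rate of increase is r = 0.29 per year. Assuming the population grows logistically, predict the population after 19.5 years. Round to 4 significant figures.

590.0 deer

A = (K − N₀)/N₀ = (610 − 57)/57 = 9.7018.
N(t) = K/(1 + A·e^(−rt)) = 610/(1 + 9.7018×e^(−0.29×19.5)).
e^(−5.655) = 0.0035; denominator = 1 + 9.7018×0.0035 = 1.034.
N = 610/1.034 = 589.967.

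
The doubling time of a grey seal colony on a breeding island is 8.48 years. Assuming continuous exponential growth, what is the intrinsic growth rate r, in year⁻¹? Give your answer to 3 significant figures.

r = ln(2)/t_d = 0.6931/8.48 = 0.081739.

0.0817 per year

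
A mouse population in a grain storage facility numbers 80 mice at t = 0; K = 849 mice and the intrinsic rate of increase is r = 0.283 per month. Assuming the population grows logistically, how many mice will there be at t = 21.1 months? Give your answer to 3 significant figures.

A = (K − N₀)/N₀ = (849 − 80)/80 = 9.6125.
N(t) = K/(1 + A·e^(−rt)) = 849/(1 + 9.6125×e^(−0.283×21.1)).
e^(−5.971) = 0.0025509; denominator = 1 + 9.6125×0.0025509 = 1.0245.
N = 849/1.0245 = 828.68.

829 mice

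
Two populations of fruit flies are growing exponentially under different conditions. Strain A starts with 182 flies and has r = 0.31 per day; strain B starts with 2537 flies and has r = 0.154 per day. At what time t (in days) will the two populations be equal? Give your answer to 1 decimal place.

16.9 days

Set 182·e^(0.31t) = 2537·e^(0.154t).
e^((0.31 − 0.154)t) = 2537/182 → e^(0.156·t) = 13.94.
0.156·t = ln(13.94) = 2.6347, so t = 2.6347/0.156 = 16.889.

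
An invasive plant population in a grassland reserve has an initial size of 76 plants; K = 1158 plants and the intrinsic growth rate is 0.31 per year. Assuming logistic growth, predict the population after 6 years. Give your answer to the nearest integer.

360 plants

A = (K − N₀)/N₀ = (1158 − 76)/76 = 14.237.
N(t) = K/(1 + A·e^(−rt)) = 1158/(1 + 14.237×e^(−0.31×6)).
e^(−1.86) = 0.15567; denominator = 1 + 14.237×0.15567 = 3.2163.
N = 1158/3.2163 = 360.043.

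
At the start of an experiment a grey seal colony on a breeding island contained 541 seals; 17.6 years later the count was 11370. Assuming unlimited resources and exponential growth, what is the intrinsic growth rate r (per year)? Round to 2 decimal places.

0.17 per year

From N(t) = N₀·e^(rt): e^(r·17.6) = 11370/541 = 21.017.
r·17.6 = ln(21.017) = 3.0453, so r = 3.0453/17.6 = 0.17303.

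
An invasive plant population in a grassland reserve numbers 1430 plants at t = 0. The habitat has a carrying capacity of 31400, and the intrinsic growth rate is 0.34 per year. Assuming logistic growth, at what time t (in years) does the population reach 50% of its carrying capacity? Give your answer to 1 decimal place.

8.9 years

A = (K − N₀)/N₀ = (31400 − 1430)/1430 = 20.958.
Solve 31400/(1 + 20.958·e^(−0.34t)) = 15700: 1 + 20.958·e^(−0.34t) = 2, so e^(−0.34t) = 0.0477144.
−0.34·t = ln(0.0477144) = -3.0425, so t = 3.0425/0.34 = 8.9486.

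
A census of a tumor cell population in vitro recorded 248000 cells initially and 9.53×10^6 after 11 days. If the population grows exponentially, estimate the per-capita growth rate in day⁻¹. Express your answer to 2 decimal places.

0.33 per day

From N(t) = N₀·e^(rt): e^(r·11) = 9.53×10^6/248000 = 38.427.
r·11 = ln(38.427) = 3.6488, so r = 3.6488/11 = 0.33171.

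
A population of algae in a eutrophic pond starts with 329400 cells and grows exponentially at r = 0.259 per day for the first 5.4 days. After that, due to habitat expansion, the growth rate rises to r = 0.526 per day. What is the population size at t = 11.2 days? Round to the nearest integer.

Phase 1: N(5.4) = 329400·e^(0.259×5.4) = 329400·e^1.399 = 1.333914×10^6.
Phase 2 runs for 11.2 − 5.4 = 5.8 days at r = 0.526.
N(11.2) = 1.333914×10^6·e^(0.526×5.8) = 1.333914×10^6·e^3.051 = 2.81886×10^7.

28188597 cells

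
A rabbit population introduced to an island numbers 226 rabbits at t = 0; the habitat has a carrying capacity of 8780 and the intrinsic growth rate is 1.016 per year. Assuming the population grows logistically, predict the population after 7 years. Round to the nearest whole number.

8517 rabbits

A = (K − N₀)/N₀ = (8780 − 226)/226 = 37.85.
N(t) = K/(1 + A·e^(−rt)) = 8780/(1 + 37.85×e^(−1.016×7)).
e^(−7.112) = 0.00081526; denominator = 1 + 37.85×0.00081526 = 1.0309.
N = 8780/1.0309 = 8517.18.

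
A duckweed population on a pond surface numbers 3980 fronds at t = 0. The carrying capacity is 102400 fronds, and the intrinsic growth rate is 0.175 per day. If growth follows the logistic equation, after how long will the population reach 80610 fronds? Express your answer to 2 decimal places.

A = (K − N₀)/N₀ = (102400 − 3980)/3980 = 24.729.
Solve 102400/(1 + 24.729·e^(−0.175t)) = 80610: 1 + 24.729·e^(−0.175t) = 1.2703, so e^(−0.175t) = 0.0109312.
−0.175·t = ln(0.0109312) = -4.5161, so t = 4.5161/0.175 = 25.806.

25.81 days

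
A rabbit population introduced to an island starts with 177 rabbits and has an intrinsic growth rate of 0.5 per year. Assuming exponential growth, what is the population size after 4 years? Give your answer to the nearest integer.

N(t) = N₀·e^(rt) = 177 × e^(0.5×4) = 177 × e^2.
e^2 ≈ 7.3891, so N ≈ 177 × 7.3891 = 1307.86.

1308 rabbits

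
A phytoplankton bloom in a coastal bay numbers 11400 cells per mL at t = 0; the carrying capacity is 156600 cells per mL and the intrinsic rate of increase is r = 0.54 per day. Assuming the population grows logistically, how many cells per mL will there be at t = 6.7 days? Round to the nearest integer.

A = (K − N₀)/N₀ = (156600 − 11400)/11400 = 12.737.
N(t) = K/(1 + A·e^(−rt)) = 156600/(1 + 12.737×e^(−0.54×6.7)).
e^(−3.618) = 0.026836; denominator = 1 + 12.737×0.026836 = 1.3418.
N = 156600/1.3418 = 116708.

116708 cells per mL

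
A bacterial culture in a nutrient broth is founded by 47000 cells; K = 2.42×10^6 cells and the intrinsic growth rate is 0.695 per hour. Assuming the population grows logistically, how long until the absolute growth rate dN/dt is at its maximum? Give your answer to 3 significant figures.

5.64 hours

Logistic growth is fastest at N = K/2 = 1.21×10^6.
A = (K − N₀)/N₀ = 50.489. Set K/(1 + A·e^(−rt)) = K/2 → A·e^(−rt) = 1.
e^(−0.695t) = 1/50.489 = 0.0198062, so t = ln(50.489)/0.695 = 3.9218/0.695 = 5.6428.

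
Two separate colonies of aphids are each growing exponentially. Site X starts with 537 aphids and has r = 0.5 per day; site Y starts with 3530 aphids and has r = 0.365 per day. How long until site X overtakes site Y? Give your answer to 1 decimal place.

13.9 days

Set 537·e^(0.5t) = 3530·e^(0.365t).
e^((0.5 − 0.365)t) = 3530/537 → e^(0.135·t) = 6.5736.
0.135·t = ln(6.5736) = 1.8831, so t = 1.8831/0.135 = 13.949.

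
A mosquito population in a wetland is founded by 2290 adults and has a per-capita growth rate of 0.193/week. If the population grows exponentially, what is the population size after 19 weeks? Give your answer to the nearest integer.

N(t) = N₀·e^(rt) = 2290 × e^(0.193×19) = 2290 × e^3.667.
e^3.667 ≈ 39.134, so N ≈ 2290 × 39.134 = 89617.6.

89618 adults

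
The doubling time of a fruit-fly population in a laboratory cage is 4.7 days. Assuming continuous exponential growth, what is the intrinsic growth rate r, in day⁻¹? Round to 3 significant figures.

0.147 per day

r = ln(2)/t_d = 0.6931/4.7 = 0.14748.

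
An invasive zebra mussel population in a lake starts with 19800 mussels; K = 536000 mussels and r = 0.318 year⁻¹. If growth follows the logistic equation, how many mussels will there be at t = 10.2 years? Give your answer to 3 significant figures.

266000 mussels

A = (K − N₀)/N₀ = (536000 − 19800)/19800 = 26.071.
N(t) = K/(1 + A·e^(−rt)) = 536000/(1 + 26.071×e^(−0.318×10.2)).
e^(−3.244) = 0.039023; denominator = 1 + 26.071×0.039023 = 2.0174.
N = 536000/2.0174 = 265694.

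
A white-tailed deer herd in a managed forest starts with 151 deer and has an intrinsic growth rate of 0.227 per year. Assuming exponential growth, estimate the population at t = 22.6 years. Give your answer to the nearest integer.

25527 deer

N(t) = N₀·e^(rt) = 151 × e^(0.227×22.6) = 151 × e^5.13.
e^5.13 ≈ 169.05, so N ≈ 151 × 169.05 = 25526.7.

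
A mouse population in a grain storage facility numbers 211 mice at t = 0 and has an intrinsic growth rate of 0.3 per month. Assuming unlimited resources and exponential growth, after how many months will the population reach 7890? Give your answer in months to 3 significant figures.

12.1 months

Set N₀·e^(rt) = 7890: e^(0.3·t) = 7890/211 = 37.393.
0.3·t = ln(37.393) = 3.6215, so t = 3.6215/0.3 = 12.072.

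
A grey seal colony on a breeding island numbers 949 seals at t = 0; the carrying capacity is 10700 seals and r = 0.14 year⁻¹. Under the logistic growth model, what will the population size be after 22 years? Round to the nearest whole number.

A = (K − N₀)/N₀ = (10700 − 949)/949 = 10.275.
N(t) = K/(1 + A·e^(−rt)) = 10700/(1 + 10.275×e^(−0.14×22)).
e^(−3.08) = 0.045959; denominator = 1 + 10.275×0.045959 = 1.4722.
N = 10700/1.4722 = 7267.87.

7268 seals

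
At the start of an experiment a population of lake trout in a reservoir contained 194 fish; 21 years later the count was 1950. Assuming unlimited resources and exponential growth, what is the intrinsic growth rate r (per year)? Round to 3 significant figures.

0.110 per year

From N(t) = N₀·e^(rt): e^(r·21) = 1950/194 = 10.052.
r·21 = ln(10.052) = 2.3077, so r = 2.3077/21 = 0.10989.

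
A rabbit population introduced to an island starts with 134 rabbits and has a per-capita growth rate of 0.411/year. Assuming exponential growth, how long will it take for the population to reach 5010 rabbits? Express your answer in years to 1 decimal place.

8.8 years

Set N₀·e^(rt) = 5010: e^(0.411·t) = 5010/134 = 37.388.
0.411·t = ln(37.388) = 3.6214, so t = 3.6214/0.411 = 8.8111.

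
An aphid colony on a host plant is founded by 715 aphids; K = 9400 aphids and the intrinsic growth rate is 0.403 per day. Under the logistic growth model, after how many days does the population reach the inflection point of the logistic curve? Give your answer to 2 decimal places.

Logistic growth is fastest at N = K/2 = 4700.
A = (K − N₀)/N₀ = 12.147. Set K/(1 + A·e^(−rt)) = K/2 → A·e^(−rt) = 1.
e^(−0.403t) = 1/12.147 = 0.0823258, so t = ln(12.147)/0.403 = 2.4971/0.403 = 6.1962.

6.20 days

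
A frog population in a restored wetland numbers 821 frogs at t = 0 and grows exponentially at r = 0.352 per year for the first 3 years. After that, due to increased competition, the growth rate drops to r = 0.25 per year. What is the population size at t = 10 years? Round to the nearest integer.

13582 frogs

Phase 1: N(3) = 821·e^(0.352×3) = 821·e^1.056 = 2360.25.
Phase 2 runs for 10 − 3 = 7 years at r = 0.25.
N(10) = 2360.25·e^(0.25×7) = 2360.25·e^1.75 = 13582.3.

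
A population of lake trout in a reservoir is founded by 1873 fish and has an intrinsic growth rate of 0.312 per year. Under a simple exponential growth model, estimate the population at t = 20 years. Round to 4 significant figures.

N(t) = N₀·e^(rt) = 1873 × e^(0.312×20) = 1873 × e^6.24.
e^6.24 ≈ 512.86, so N ≈ 1873 × 512.86 = 960584.

960600 fish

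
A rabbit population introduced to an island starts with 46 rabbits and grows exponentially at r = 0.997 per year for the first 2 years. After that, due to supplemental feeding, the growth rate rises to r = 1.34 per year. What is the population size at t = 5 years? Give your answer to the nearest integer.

Phase 1: N(2) = 46·e^(0.997×2) = 46·e^1.994 = 337.863.
Phase 2 runs for 5 − 2 = 3 years at r = 1.34.
N(5) = 337.863·e^(1.34×3) = 337.863·e^4.02 = 18819.4.

18819 rabbits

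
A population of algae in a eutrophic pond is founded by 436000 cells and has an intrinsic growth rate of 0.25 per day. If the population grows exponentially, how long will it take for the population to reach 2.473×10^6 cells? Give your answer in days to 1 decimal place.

Set N₀·e^(rt) = 2.473×10^6: e^(0.25·t) = 2.473×10^6/436000 = 5.672.
0.25·t = ln(5.672) = 1.7355, so t = 1.7355/0.25 = 6.9422.

6.9 days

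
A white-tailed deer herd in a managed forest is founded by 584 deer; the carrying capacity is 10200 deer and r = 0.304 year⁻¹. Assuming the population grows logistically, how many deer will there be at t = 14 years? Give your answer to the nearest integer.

8269 deer

A = (K − N₀)/N₀ = (10200 − 584)/584 = 16.466.
N(t) = K/(1 + A·e^(−rt)) = 10200/(1 + 16.466×e^(−0.304×14)).
e^(−4.256) = 0.014179; denominator = 1 + 16.466×0.014179 = 1.2335.
N = 10200/1.2335 = 8269.38.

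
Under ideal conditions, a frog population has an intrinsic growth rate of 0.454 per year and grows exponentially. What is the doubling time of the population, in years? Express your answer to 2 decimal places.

Doubling time t_d = ln(2)/r = 0.6931/0.454 = 1.5268.

1.53 years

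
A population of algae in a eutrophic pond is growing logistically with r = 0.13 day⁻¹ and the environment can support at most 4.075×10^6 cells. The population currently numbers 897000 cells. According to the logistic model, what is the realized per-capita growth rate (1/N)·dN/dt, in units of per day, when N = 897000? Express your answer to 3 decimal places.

0.101 per day

(1/N)·dN/dt = r(1 − N/K) = 0.13 × (1 − 897000/4.075×10^6).
= 0.13 × 0.77988 = 0.10138.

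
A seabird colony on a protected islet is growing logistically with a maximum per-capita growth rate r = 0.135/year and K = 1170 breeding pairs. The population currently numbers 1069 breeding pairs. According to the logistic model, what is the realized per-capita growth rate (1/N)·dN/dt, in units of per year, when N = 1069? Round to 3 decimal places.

0.012 per year

(1/N)·dN/dt = r(1 − N/K) = 0.135 × (1 − 1069/1170).
= 0.135 × 0.086325 = 0.011654.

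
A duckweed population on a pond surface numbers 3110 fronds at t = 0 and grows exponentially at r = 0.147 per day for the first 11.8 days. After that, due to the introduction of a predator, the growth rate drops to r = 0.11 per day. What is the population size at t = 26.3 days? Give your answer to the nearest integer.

Phase 1: N(11.8) = 3110·e^(0.147×11.8) = 3110·e^1.735 = 17623.3.
Phase 2 runs for 26.3 − 11.8 = 14.5 days at r = 0.11.
N(26.3) = 17623.3·e^(0.11×14.5) = 17623.3·e^1.595 = 86853.5.

86853 fronds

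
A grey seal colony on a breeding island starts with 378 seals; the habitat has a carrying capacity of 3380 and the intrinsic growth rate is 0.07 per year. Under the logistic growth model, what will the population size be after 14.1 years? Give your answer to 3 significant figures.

A = (K − N₀)/N₀ = (3380 − 378)/378 = 7.9418.
N(t) = K/(1 + A·e^(−rt)) = 3380/(1 + 7.9418×e^(−0.07×14.1)).
e^(−0.987) = 0.37269; denominator = 1 + 7.9418×0.37269 = 3.9599.
N = 3380/3.9599 = 853.567.

854 seals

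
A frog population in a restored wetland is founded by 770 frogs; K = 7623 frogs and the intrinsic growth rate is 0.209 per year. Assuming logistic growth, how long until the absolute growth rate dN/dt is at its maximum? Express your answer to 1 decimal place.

Logistic growth is fastest at N = K/2 = 3811.5.
A = (K − N₀)/N₀ = 8.9. Set K/(1 + A·e^(−rt)) = K/2 → A·e^(−rt) = 1.
e^(−0.209t) = 1/8.9 = 0.11236, so t = ln(8.9)/0.209 = 2.1861/0.209 = 10.46.

10.5 years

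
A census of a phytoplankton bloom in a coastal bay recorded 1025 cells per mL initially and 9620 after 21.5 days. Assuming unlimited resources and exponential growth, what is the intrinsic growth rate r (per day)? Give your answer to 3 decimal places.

From N(t) = N₀·e^(rt): e^(r·21.5) = 9620/1025 = 9.3854.
r·21.5 = ln(9.3854) = 2.2392, so r = 2.2392/21.5 = 0.10415.

0.104 per day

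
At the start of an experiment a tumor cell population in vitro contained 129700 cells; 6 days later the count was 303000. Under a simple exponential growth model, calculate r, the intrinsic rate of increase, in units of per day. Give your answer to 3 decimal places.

From N(t) = N₀·e^(rt): e^(r·6) = 303000/129700 = 2.3362.
r·6 = ln(2.3362) = 0.84851, so r = 0.84851/6 = 0.14142.

0.141 per day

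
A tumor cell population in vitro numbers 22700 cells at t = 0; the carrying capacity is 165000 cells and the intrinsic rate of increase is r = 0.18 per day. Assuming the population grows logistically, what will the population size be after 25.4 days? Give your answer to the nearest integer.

154958 cells

A = (K − N₀)/N₀ = (165000 − 22700)/22700 = 6.2687.
N(t) = K/(1 + A·e^(−rt)) = 165000/(1 + 6.2687×e^(−0.18×25.4)).
e^(−4.572) = 0.010337; denominator = 1 + 6.2687×0.010337 = 1.0648.
N = 165000/1.0648 = 154958.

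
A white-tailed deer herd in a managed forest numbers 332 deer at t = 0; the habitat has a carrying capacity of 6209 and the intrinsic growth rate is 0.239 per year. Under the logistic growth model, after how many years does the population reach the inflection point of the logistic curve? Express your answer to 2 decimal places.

Logistic growth is fastest at N = K/2 = 3104.5.
A = (K − N₀)/N₀ = 17.702. Set K/(1 + A·e^(−rt)) = K/2 → A·e^(−rt) = 1.
e^(−0.239t) = 1/17.702 = 0.0564914, so t = ln(17.702)/0.239 = 2.8737/0.239 = 12.024.

12.02 years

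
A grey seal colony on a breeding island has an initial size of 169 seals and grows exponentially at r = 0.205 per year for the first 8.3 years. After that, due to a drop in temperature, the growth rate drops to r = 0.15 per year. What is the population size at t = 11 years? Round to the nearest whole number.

1389 seals

Phase 1: N(8.3) = 169·e^(0.205×8.3) = 169·e^1.702 = 926.486.
Phase 2 runs for 11 − 8.3 = 2.7 years at r = 0.15.
N(11) = 926.486·e^(0.15×2.7) = 926.486·e^0.405 = 1389.08.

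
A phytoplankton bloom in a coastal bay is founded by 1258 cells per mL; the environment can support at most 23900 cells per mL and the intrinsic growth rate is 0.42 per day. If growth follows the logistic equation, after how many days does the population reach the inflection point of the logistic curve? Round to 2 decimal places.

Logistic growth is fastest at N = K/2 = 11950.
A = (K − N₀)/N₀ = 17.998. Set K/(1 + A·e^(−rt)) = K/2 → A·e^(−rt) = 1.
e^(−0.42t) = 1/17.998 = 0.0555605, so t = ln(17.998)/0.42 = 2.8903/0.42 = 6.8816.

6.88 days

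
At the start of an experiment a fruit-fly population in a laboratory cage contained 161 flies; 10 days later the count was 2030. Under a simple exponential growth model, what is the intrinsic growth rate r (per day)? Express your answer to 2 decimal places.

0.25 per day

From N(t) = N₀·e^(rt): e^(r·10) = 2030/161 = 12.609.
r·10 = ln(12.609) = 2.5344, so r = 2.5344/10 = 0.25344.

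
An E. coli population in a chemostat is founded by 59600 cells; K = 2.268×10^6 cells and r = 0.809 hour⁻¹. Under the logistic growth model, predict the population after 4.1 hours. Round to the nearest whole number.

A = (K − N₀)/N₀ = (2.268×10^6 − 59600)/59600 = 37.054.
N(t) = K/(1 + A·e^(−rt)) = 2.268×10^6/(1 + 37.054×e^(−0.809×4.1)).
e^(−3.317) = 0.036265; denominator = 1 + 37.054×0.036265 = 2.3438.
N = 2.268×10^6/2.3438 = 967678.

967678 cells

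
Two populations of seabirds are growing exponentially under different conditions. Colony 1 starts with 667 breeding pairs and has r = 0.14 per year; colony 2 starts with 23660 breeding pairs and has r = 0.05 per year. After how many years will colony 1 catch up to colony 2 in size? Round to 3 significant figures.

Set 667·e^(0.14t) = 23660·e^(0.05t).
e^((0.14 − 0.05)t) = 23660/667 → e^(0.09·t) = 35.472.
0.09·t = ln(35.472) = 3.5688, so t = 3.5688/0.09 = 39.653.

39.7 years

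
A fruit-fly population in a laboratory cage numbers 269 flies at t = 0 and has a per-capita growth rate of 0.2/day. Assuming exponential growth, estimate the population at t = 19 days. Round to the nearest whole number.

12025 flies

N(t) = N₀·e^(rt) = 269 × e^(0.2×19) = 269 × e^3.8.
e^3.8 ≈ 44.701, so N ≈ 269 × 44.701 = 12024.6.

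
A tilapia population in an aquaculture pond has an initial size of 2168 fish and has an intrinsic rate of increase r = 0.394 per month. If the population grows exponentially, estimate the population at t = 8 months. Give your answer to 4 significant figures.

N(t) = N₀·e^(rt) = 2168 × e^(0.394×8) = 2168 × e^3.152.
e^3.152 ≈ 23.383, so N ≈ 2168 × 23.383 = 50693.9.

50690 fish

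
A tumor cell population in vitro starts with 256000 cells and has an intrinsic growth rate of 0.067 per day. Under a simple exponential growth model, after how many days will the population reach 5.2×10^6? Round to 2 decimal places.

44.94 days

Set N₀·e^(rt) = 5.2×10^6: e^(0.067·t) = 5.2×10^6/256000 = 20.312.
0.067·t = ln(20.312) = 3.0112, so t = 3.0112/0.067 = 44.944.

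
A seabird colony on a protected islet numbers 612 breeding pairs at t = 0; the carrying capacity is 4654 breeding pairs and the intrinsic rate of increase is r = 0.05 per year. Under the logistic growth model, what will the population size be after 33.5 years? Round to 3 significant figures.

A = (K − N₀)/N₀ = (4654 − 612)/612 = 6.6046.
N(t) = K/(1 + A·e^(−rt)) = 4654/(1 + 6.6046×e^(−0.05×33.5)).
e^(−1.675) = 0.18731; denominator = 1 + 6.6046×0.18731 = 2.2371.
N = 4654/2.2371 = 2080.38.

2080 breeding pairs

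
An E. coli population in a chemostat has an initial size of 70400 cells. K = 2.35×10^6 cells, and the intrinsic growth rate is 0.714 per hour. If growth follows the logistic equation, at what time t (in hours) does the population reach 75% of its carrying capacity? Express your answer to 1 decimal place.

6.4 hours

A = (K − N₀)/N₀ = (2.35×10^6 − 70400)/70400 = 32.381.
Solve 2.35×10^6/(1 + 32.381·e^(−0.714t)) = 1.7625×10^6: 1 + 32.381·e^(−0.714t) = 1.3333, so e^(−0.714t) = 0.0102942.
−0.714·t = ln(0.0102942) = -4.5762, so t = 4.5762/0.714 = 6.4092.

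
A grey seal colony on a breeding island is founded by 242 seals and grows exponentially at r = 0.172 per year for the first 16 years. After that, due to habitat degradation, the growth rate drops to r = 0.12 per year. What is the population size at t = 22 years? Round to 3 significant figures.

Phase 1: N(16) = 242·e^(0.172×16) = 242·e^2.752 = 3793.1.
Phase 2 runs for 22 − 16 = 6 years at r = 0.12.
N(22) = 3793.1·e^(0.12×6) = 3793.1·e^0.72 = 7792.66.

7790 seals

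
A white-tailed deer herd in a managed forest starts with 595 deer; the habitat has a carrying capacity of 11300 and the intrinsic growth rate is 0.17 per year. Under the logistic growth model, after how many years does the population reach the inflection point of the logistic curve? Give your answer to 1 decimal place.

Logistic growth is fastest at N = K/2 = 5650.
A = (K − N₀)/N₀ = 17.992. Set K/(1 + A·e^(−rt)) = K/2 → A·e^(−rt) = 1.
e^(−0.17t) = 1/17.992 = 0.0555815, so t = ln(17.992)/0.17 = 2.8899/0.17 = 16.999.

17.0 years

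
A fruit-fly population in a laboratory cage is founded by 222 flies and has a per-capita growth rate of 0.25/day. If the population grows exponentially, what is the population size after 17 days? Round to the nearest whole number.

15563 flies

N(t) = N₀·e^(rt) = 222 × e^(0.25×17) = 222 × e^4.25.
e^4.25 ≈ 70.105, so N ≈ 222 × 70.105 = 15563.4.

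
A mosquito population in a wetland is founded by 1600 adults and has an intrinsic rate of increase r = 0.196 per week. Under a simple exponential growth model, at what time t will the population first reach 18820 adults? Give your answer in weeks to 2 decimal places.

Set N₀·e^(rt) = 18820: e^(0.196·t) = 18820/1600 = 11.762.
0.196·t = ln(11.762) = 2.4649, so t = 2.4649/0.196 = 12.576.

12.58 weeks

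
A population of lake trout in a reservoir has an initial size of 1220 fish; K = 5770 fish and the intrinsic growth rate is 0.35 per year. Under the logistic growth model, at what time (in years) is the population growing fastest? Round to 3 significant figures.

Logistic growth is fastest at N = K/2 = 2885.
A = (K − N₀)/N₀ = 3.7295. Set K/(1 + A·e^(−rt)) = K/2 → A·e^(−rt) = 1.
e^(−0.35t) = 1/3.7295 = 0.268132, so t = ln(3.7295)/0.35 = 1.3163/0.35 = 3.7608.

3.76 years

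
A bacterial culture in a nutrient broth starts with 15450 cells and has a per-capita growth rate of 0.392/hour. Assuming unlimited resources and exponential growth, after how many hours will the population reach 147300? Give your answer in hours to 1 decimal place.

Set N₀·e^(rt) = 147300: e^(0.392·t) = 147300/15450 = 9.534.
0.392·t = ln(9.534) = 2.2549, so t = 2.2549/0.392 = 5.7522.

5.8 hours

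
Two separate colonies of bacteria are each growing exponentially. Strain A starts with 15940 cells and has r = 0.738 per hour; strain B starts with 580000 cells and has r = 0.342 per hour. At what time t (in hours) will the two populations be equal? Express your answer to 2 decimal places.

Set 15940·e^(0.738t) = 580000·e^(0.342t).
e^((0.738 − 0.342)t) = 580000/15940 → e^(0.396·t) = 36.386.
0.396·t = ln(36.386) = 3.5942, so t = 3.5942/0.396 = 9.0763.

9.08 hours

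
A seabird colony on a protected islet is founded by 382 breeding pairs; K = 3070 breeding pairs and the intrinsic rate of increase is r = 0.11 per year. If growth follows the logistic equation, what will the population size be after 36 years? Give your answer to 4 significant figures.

2707 breeding pairs

A = (K − N₀)/N₀ = (3070 − 382)/382 = 7.0366.
N(t) = K/(1 + A·e^(−rt)) = 3070/(1 + 7.0366×e^(−0.11×36)).
e^(−3.96) = 0.019063; denominator = 1 + 7.0366×0.019063 = 1.1341.
N = 3070/1.1341 = 2706.9.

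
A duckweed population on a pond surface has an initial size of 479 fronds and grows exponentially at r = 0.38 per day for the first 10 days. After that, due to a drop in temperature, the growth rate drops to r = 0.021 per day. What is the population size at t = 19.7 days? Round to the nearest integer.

26249 fronds

Phase 1: N(10) = 479·e^(0.38×10) = 479·e^3.8 = 21411.9.
Phase 2 runs for 19.7 − 10 = 9.7 days at r = 0.021.
N(19.7) = 21411.9·e^(0.021×9.7) = 21411.9·e^0.2037 = 26249.5.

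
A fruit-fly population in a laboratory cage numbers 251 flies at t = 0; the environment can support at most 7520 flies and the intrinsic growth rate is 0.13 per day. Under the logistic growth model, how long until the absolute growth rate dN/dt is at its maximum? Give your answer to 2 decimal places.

Logistic growth is fastest at N = K/2 = 3760.
A = (K − N₀)/N₀ = 28.96. Set K/(1 + A·e^(−rt)) = K/2 → A·e^(−rt) = 1.
e^(−0.13t) = 1/28.96 = 0.0345302, so t = ln(28.96)/0.13 = 3.3659/0.13 = 25.892.

25.89 days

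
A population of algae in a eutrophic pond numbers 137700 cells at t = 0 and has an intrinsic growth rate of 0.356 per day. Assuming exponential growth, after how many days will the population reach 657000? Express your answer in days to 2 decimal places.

Set N₀·e^(rt) = 657000: e^(0.356·t) = 657000/137700 = 4.7712.
0.356·t = ln(4.7712) = 1.5626, so t = 1.5626/0.356 = 4.3893.

4.39 days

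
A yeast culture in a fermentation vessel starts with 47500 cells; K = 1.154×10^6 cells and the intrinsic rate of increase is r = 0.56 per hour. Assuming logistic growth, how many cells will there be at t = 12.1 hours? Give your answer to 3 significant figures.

1120000 cells

A = (K − N₀)/N₀ = (1.154×10^6 − 47500)/47500 = 23.295.
N(t) = K/(1 + A·e^(−rt)) = 1.154×10^6/(1 + 23.295×e^(−0.56×12.1)).
e^(−6.776) = 0.0011408; denominator = 1 + 23.295×0.0011408 = 1.0266.
N = 1.154×10^6/1.0266 = 1.124126×10^6.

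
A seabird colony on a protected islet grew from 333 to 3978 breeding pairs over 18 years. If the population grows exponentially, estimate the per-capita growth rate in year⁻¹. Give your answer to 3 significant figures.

From N(t) = N₀·e^(rt): e^(r·18) = 3978/333 = 11.946.
r·18 = ln(11.946) = 2.4804, so r = 2.4804/18 = 0.1378.

0.138 per year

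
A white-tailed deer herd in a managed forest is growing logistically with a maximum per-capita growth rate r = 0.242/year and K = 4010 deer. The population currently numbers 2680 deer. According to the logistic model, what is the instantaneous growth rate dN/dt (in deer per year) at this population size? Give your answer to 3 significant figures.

dN/dt = rN(1 − N/K) = 0.242 × 2680 × (1 − 2680/4010).
1 − 2680/4010 = 0.33167; dN/dt = 0.242 × 2680 × 0.33167 = 215.11.

215 deer per year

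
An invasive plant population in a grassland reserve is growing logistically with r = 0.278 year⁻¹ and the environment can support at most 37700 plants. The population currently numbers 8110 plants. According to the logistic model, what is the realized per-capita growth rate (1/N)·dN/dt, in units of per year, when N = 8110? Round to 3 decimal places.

(1/N)·dN/dt = r(1 − N/K) = 0.278 × (1 − 8110/37700).
= 0.278 × 0.78488 = 0.2182.

0.218 per year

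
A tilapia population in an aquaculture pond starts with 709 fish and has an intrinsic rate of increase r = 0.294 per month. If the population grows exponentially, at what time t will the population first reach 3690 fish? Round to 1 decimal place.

Set N₀·e^(rt) = 3690: e^(0.294·t) = 3690/709 = 5.2045.
0.294·t = ln(5.2045) = 1.6495, so t = 1.6495/0.294 = 5.6106.

5.6 months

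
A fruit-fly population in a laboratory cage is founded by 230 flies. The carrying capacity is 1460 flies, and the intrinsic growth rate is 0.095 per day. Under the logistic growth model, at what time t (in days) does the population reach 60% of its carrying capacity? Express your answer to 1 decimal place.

21.9 days

A = (K − N₀)/N₀ = (1460 − 230)/230 = 5.3478.
Solve 1460/(1 + 5.3478·e^(−0.095t)) = 876: 1 + 5.3478·e^(−0.095t) = 1.6667, so e^(−0.095t) = 0.124661.
−0.095·t = ln(0.124661) = -2.0822, so t = 2.0822/0.095 = 21.917.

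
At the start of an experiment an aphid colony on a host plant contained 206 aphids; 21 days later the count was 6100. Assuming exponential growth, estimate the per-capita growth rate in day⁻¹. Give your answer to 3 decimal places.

0.161 per day

From N(t) = N₀·e^(rt): e^(r·21) = 6100/206 = 29.612.
r·21 = ln(29.612) = 3.3882, so r = 3.3882/21 = 0.16134.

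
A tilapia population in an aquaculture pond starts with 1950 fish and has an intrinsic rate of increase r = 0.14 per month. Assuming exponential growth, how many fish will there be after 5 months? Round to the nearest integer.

3927 fish

N(t) = N₀·e^(rt) = 1950 × e^(0.14×5) = 1950 × e^0.7.
e^0.7 ≈ 2.0138, so N ≈ 1950 × 2.0138 = 3926.82.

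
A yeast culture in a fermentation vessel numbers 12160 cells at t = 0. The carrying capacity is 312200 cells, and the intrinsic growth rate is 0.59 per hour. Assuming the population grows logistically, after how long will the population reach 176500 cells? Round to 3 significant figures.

A = (K − N₀)/N₀ = (312200 − 12160)/12160 = 24.674.
Solve 312200/(1 + 24.674·e^(−0.59t)) = 176500: 1 + 24.674·e^(−0.59t) = 1.7688, so e^(−0.59t) = 0.0311594.
−0.59·t = ln(0.0311594) = -3.4686, so t = 3.4686/0.59 = 5.879.

5.88 hours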